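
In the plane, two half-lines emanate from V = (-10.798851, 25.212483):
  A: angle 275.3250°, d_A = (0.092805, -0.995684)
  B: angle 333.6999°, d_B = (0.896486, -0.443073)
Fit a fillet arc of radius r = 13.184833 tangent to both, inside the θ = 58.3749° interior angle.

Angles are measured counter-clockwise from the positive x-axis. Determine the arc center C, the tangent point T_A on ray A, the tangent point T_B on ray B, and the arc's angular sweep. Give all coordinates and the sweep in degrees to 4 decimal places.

bisector direction at 304.5125° = (0.566585,-0.824003)
center distance |VC| = r/sin(θ/2) = 13.184833/sin(29.1874°) = 27.036469
C = V + |VC|·bis = (4.5196,2.9343)
T_A = V + ((C−V)·d_A)·d_A = V + 23.6036·d_A = (-8.6083,1.7107)
T_B = V + ((C−V)·d_B)·d_B = V + 23.6036·d_B = (10.3615,14.7544)
sweep = 180° − θ = 121.6251°

center=(4.5196,2.9343) T_A=(-8.6083,1.7107) T_B=(10.3615,14.7544) sweep=121.6251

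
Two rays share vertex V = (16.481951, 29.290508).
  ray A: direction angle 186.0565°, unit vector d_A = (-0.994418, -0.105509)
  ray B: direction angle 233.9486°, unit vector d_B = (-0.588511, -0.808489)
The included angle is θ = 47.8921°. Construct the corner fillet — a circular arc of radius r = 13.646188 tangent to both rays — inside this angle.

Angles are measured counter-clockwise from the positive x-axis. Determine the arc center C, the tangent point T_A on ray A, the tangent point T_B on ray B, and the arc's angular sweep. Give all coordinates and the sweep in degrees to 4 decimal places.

bisector direction at 210.0025° = (-0.866003,-0.500039)
center distance |VC| = r/sin(θ/2) = 13.646188/sin(23.9460°) = 33.621547
C = V + |VC|·bis = (-12.6344,12.4784)
T_A = V + ((C−V)·d_A)·d_A = V + 30.7277·d_A = (-14.0742,26.0485)
T_B = V + ((C−V)·d_B)·d_B = V + 30.7277·d_B = (-1.6016,4.4475)
sweep = 180° − θ = 132.1079°

center=(-12.6344,12.4784) T_A=(-14.0742,26.0485) T_B=(-1.6016,4.4475) sweep=132.1079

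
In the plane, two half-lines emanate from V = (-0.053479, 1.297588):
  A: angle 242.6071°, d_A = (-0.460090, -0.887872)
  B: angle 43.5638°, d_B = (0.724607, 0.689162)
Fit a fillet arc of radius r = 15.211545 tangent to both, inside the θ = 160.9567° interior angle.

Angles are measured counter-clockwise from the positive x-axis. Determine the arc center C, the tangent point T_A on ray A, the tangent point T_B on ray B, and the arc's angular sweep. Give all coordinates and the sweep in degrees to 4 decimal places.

bisector direction at 323.0855° = (0.799532,-0.600623)
center distance |VC| = r/sin(θ/2) = 15.211545/sin(80.4784°) = 15.424039
C = V + |VC|·bis = (12.2785,-7.9664)
T_A = V + ((C−V)·d_A)·d_A = V + 2.5514·d_A = (-1.2274,-0.9678)
T_B = V + ((C−V)·d_B)·d_B = V + 2.5514·d_B = (1.7953,3.0559)
sweep = 180° − θ = 19.0433°

center=(12.2785,-7.9664) T_A=(-1.2274,-0.9678) T_B=(1.7953,3.0559) sweep=19.0433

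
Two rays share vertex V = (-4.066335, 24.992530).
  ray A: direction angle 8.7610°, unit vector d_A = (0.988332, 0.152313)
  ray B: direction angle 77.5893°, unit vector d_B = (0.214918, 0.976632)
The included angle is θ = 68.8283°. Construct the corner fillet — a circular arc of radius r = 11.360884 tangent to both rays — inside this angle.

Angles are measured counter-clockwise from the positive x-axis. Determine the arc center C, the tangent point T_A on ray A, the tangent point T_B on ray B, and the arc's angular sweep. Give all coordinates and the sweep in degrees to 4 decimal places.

center=(10.5931,38.7467) T_A=(12.3235,27.5184) T_B=(-0.5023,41.1884) sweep=111.1717

bisector direction at 43.1752° = (0.729265,0.684231)
center distance |VC| = r/sin(θ/2) = 11.360884/sin(34.4141°) = 20.101684
C = V + |VC|·bis = (10.5931,38.7467)
T_A = V + ((C−V)·d_A)·d_A = V + 16.5834·d_A = (12.3235,27.5184)
T_B = V + ((C−V)·d_B)·d_B = V + 16.5834·d_B = (-0.5023,41.1884)
sweep = 180° − θ = 111.1717°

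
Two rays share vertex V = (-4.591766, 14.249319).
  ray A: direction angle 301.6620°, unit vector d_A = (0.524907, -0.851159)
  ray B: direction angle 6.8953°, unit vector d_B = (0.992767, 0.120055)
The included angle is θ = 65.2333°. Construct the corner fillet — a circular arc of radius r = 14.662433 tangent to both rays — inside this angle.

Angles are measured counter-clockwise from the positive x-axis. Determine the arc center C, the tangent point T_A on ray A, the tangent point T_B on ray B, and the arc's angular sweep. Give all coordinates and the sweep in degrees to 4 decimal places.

center=(19.9152,2.4437) T_A=(7.4351,-5.2527) T_B=(18.1548,17.0001) sweep=114.7667

bisector direction at 334.2786° = (0.900915,-0.433995)
center distance |VC| = r/sin(θ/2) = 14.662433/sin(32.6166°) = 27.202244
C = V + |VC|·bis = (19.9152,2.4437)
T_A = V + ((C−V)·d_A)·d_A = V + 22.9123·d_A = (7.4351,-5.2527)
T_B = V + ((C−V)·d_B)·d_B = V + 22.9123·d_B = (18.1548,17.0001)
sweep = 180° − θ = 114.7667°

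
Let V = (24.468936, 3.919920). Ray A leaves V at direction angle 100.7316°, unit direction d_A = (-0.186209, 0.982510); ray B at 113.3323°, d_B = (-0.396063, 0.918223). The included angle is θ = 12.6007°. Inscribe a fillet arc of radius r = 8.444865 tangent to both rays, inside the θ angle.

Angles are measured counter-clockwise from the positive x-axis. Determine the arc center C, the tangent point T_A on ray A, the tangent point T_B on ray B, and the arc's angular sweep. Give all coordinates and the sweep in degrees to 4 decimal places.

center=(1.9290,77.4980) T_A=(10.2262,79.0705) T_B=(-5.8253,74.1533) sweep=167.3993

bisector direction at 107.0319° = (-0.292905,0.956142)
center distance |VC| = r/sin(θ/2) = 8.444865/sin(6.3003°) = 76.953121
C = V + |VC|·bis = (1.9290,77.4980)
T_A = V + ((C−V)·d_A)·d_A = V + 76.4883·d_A = (10.2262,79.0705)
T_B = V + ((C−V)·d_B)·d_B = V + 76.4883·d_B = (-5.8253,74.1533)
sweep = 180° − θ = 167.3993°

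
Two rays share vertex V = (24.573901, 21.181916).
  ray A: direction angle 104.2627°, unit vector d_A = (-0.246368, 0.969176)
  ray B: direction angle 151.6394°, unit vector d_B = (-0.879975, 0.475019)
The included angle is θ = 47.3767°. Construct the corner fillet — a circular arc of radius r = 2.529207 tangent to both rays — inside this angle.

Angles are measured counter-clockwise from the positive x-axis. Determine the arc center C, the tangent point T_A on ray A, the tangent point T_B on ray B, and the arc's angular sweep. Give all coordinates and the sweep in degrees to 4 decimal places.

center=(20.7024,26.1460) T_A=(23.1536,26.7691) T_B=(19.5009,23.9203) sweep=132.6233

bisector direction at 127.9510° = (-0.614988,0.788536)
center distance |VC| = r/sin(θ/2) = 2.529207/sin(23.6883°) = 6.295293
C = V + |VC|·bis = (20.7024,26.1460)
T_A = V + ((C−V)·d_A)·d_A = V + 5.7649·d_A = (23.1536,26.7691)
T_B = V + ((C−V)·d_B)·d_B = V + 5.7649·d_B = (19.5009,23.9203)
sweep = 180° − θ = 132.6233°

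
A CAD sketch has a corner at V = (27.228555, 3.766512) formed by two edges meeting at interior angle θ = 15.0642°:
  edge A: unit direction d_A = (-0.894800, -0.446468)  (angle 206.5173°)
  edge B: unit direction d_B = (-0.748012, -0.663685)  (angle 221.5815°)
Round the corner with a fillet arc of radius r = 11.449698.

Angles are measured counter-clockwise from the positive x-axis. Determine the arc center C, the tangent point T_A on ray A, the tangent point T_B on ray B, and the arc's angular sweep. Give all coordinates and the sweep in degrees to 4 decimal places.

center=(-45.1440,-45.1402) T_A=(-50.2559,-34.8950) T_B=(-37.5450,-53.7047) sweep=164.9358

bisector direction at 214.0494° = (-0.828555,-0.559907)
center distance |VC| = r/sin(θ/2) = 11.449698/sin(7.5321°) = 87.347846
C = V + |VC|·bis = (-45.1440,-45.1402)
T_A = V + ((C−V)·d_A)·d_A = V + 86.5942·d_A = (-50.2559,-34.8950)
T_B = V + ((C−V)·d_B)·d_B = V + 86.5942·d_B = (-37.5450,-53.7047)
sweep = 180° − θ = 164.9358°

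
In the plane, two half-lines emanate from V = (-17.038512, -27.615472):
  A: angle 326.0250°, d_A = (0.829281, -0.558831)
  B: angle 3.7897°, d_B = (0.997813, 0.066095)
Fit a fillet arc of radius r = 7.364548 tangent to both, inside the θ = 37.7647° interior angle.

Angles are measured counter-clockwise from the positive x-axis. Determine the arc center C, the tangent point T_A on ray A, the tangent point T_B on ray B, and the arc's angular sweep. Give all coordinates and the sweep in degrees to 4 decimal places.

center=(4.9329,-33.5408) T_A=(0.8173,-39.6481) T_B=(4.4461,-26.1923) sweep=142.2353

bisector direction at 344.9074° = (0.965506,-0.260381)
center distance |VC| = r/sin(θ/2) = 7.364548/sin(18.8823°) = 22.756357
C = V + |VC|·bis = (4.9329,-33.5408)
T_A = V + ((C−V)·d_A)·d_A = V + 21.5317·d_A = (0.8173,-39.6481)
T_B = V + ((C−V)·d_B)·d_B = V + 21.5317·d_B = (4.4461,-26.1923)
sweep = 180° − θ = 142.2353°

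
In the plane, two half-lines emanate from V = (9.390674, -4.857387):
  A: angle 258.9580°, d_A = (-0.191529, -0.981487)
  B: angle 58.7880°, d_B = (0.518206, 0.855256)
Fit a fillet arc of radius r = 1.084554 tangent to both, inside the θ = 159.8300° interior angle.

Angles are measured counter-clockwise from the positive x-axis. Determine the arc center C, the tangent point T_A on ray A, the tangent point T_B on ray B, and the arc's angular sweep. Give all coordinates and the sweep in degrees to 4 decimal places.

center=(10.4182,-5.2544) T_A=(9.3537,-5.0467) T_B=(9.4906,-4.6924) sweep=20.1700

bisector direction at 338.8730° = (0.932784,-0.360436)
center distance |VC| = r/sin(θ/2) = 1.084554/sin(79.9150°) = 1.101574
C = V + |VC|·bis = (10.4182,-5.2544)
T_A = V + ((C−V)·d_A)·d_A = V + 0.1929·d_A = (9.3537,-5.0467)
T_B = V + ((C−V)·d_B)·d_B = V + 0.1929·d_B = (9.4906,-4.6924)
sweep = 180° − θ = 20.1700°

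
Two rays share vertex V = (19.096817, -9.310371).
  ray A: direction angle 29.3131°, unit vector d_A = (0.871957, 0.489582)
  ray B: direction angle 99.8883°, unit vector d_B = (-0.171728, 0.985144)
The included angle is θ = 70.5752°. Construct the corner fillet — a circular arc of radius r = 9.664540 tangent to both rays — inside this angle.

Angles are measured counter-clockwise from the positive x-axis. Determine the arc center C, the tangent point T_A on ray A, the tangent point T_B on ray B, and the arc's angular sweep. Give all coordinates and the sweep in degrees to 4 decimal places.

bisector direction at 64.6007° = (0.428924,0.903341)
center distance |VC| = r/sin(θ/2) = 9.664540/sin(35.2876°) = 16.729891
C = V + |VC|·bis = (26.2727,5.8024)
T_A = V + ((C−V)·d_A)·d_A = V + 13.6560·d_A = (31.0043,-2.6246)
T_B = V + ((C−V)·d_B)·d_B = V + 13.6560·d_B = (16.7517,4.1427)
sweep = 180° − θ = 109.4248°

center=(26.2727,5.8024) T_A=(31.0043,-2.6246) T_B=(16.7517,4.1427) sweep=109.4248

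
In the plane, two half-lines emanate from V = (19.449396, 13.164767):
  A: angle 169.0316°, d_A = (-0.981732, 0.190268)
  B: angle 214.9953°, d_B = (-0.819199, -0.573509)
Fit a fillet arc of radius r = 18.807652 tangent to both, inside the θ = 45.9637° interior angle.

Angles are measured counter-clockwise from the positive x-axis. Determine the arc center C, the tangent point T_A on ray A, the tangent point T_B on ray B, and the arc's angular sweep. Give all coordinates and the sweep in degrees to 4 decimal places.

center=(-27.6661,3.1385) T_A=(-24.0876,21.6026) T_B=(-16.8797,-12.2687) sweep=134.0363

bisector direction at 192.0135° = (-0.978099,-0.208141)
center distance |VC| = r/sin(θ/2) = 18.807652/sin(22.9819°) = 48.170463
C = V + |VC|·bis = (-27.6661,3.1385)
T_A = V + ((C−V)·d_A)·d_A = V + 44.3471·d_A = (-24.0876,21.6026)
T_B = V + ((C−V)·d_B)·d_B = V + 44.3471·d_B = (-16.8797,-12.2687)
sweep = 180° − θ = 134.0363°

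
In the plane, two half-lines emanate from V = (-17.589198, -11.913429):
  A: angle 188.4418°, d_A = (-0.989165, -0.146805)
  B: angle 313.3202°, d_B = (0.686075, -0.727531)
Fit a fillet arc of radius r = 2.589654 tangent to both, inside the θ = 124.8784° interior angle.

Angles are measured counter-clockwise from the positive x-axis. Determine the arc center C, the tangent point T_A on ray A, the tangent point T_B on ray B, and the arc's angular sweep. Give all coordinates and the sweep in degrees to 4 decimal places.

center=(-18.5460,-14.6734) T_A=(-18.9261,-12.1118) T_B=(-16.6619,-12.8967) sweep=55.1216

bisector direction at 250.8810° = (-0.327531,-0.944840)
center distance |VC| = r/sin(θ/2) = 2.589654/sin(62.4392°) = 2.921144
C = V + |VC|·bis = (-18.5460,-14.6734)
T_A = V + ((C−V)·d_A)·d_A = V + 1.3516·d_A = (-18.9261,-12.1118)
T_B = V + ((C−V)·d_B)·d_B = V + 1.3516·d_B = (-16.6619,-12.8967)
sweep = 180° − θ = 55.1216°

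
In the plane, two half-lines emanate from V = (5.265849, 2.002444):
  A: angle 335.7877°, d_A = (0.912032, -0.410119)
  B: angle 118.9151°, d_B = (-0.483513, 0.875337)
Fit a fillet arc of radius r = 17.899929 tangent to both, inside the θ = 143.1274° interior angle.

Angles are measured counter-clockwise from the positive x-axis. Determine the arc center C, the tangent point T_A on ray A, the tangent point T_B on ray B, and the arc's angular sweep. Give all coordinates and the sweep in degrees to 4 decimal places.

center=(18.0491,15.8805) T_A=(10.7080,-0.4448) T_B=(2.3807,7.2257) sweep=36.8726

bisector direction at 47.3514° = (0.677500,0.735523)
center distance |VC| = r/sin(θ/2) = 17.899929/sin(71.5637°) = 18.868330
C = V + |VC|·bis = (18.0491,15.8805)
T_A = V + ((C−V)·d_A)·d_A = V + 5.9671·d_A = (10.7080,-0.4448)
T_B = V + ((C−V)·d_B)·d_B = V + 5.9671·d_B = (2.3807,7.2257)
sweep = 180° − θ = 36.8726°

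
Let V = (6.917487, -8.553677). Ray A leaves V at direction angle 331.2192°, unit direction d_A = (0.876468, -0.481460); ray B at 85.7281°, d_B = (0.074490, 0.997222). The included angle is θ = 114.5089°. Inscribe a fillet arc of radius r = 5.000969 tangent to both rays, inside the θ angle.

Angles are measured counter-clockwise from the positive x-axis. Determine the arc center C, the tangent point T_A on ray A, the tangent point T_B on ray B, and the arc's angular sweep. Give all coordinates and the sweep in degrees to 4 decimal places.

center=(12.1441,-5.7190) T_A=(9.7364,-10.1021) T_B=(7.1571,-5.3464) sweep=65.4911

bisector direction at 28.4736° = (0.879036,0.476755)
center distance |VC| = r/sin(θ/2) = 5.000969/sin(57.2544°) = 5.945883
C = V + |VC|·bis = (12.1441,-5.7190)
T_A = V + ((C−V)·d_A)·d_A = V + 3.2162·d_A = (9.7364,-10.1021)
T_B = V + ((C−V)·d_B)·d_B = V + 3.2162·d_B = (7.1571,-5.3464)
sweep = 180° − θ = 65.4911°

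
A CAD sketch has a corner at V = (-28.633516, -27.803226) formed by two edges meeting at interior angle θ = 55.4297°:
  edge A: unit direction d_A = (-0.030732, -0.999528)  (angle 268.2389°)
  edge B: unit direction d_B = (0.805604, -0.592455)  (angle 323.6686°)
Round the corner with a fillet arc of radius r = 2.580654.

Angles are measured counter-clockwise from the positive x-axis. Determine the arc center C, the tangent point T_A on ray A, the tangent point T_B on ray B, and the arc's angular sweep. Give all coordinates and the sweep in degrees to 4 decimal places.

bisector direction at 295.9537° = (0.437645,-0.899148)
center distance |VC| = r/sin(θ/2) = 2.580654/sin(27.7148°) = 5.548940
C = V + |VC|·bis = (-26.2050,-32.7925)
T_A = V + ((C−V)·d_A)·d_A = V + 4.9123·d_A = (-28.7845,-32.7132)
T_B = V + ((C−V)·d_B)·d_B = V + 4.9123·d_B = (-24.6761,-30.7136)
sweep = 180° − θ = 124.5703°

center=(-26.2050,-32.7925) T_A=(-28.7845,-32.7132) T_B=(-24.6761,-30.7136) sweep=124.5703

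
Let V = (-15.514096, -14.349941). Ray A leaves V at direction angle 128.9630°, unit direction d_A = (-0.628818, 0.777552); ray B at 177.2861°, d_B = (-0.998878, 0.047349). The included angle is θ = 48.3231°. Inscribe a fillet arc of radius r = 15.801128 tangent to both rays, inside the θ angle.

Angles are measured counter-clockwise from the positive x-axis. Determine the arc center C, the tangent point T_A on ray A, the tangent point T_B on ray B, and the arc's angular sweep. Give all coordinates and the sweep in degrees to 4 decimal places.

center=(-49.9487,3.1012) T_A=(-37.6625,13.0372) T_B=(-50.6969,-12.6822) sweep=131.6769

bisector direction at 153.1245° = (-0.891991,0.452053)
center distance |VC| = r/sin(θ/2) = 15.801128/sin(24.1615°) = 38.604226
C = V + |VC|·bis = (-49.9487,3.1012)
T_A = V + ((C−V)·d_A)·d_A = V + 35.2223·d_A = (-37.6625,13.0372)
T_B = V + ((C−V)·d_B)·d_B = V + 35.2223·d_B = (-50.6969,-12.6822)
sweep = 180° − θ = 131.6769°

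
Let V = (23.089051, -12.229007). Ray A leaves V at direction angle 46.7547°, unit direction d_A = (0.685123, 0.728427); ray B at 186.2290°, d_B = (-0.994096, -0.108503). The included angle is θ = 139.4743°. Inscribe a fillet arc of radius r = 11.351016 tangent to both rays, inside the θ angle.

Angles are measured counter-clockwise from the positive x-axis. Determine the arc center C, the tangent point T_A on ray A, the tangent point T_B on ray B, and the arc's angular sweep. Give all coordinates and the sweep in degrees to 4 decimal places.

center=(17.6917,-1.3997) T_A=(25.9601,-9.1765) T_B=(18.9233,-12.6837) sweep=40.5257

bisector direction at 116.4919° = (-0.446071,0.894998)
center distance |VC| = r/sin(θ/2) = 11.351016/sin(69.7371°) = 12.099830
C = V + |VC|·bis = (17.6917,-1.3997)
T_A = V + ((C−V)·d_A)·d_A = V + 4.1905·d_A = (25.9601,-9.1765)
T_B = V + ((C−V)·d_B)·d_B = V + 4.1905·d_B = (18.9233,-12.6837)
sweep = 180° − θ = 40.5257°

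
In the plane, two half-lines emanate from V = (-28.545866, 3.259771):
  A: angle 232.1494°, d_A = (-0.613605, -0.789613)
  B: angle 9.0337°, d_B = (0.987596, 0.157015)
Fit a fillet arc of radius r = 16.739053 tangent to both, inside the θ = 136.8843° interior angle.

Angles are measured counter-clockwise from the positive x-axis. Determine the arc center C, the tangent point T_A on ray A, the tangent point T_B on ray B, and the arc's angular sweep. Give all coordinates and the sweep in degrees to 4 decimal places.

center=(-19.3864,-12.2333) T_A=(-32.6038,-1.9621) T_B=(-22.0147,4.2981) sweep=43.1157

bisector direction at 300.5916° = (0.508914,-0.860817)
center distance |VC| = r/sin(θ/2) = 16.739053/sin(68.4421°) = 17.998071
C = V + |VC|·bis = (-19.3864,-12.2333)
T_A = V + ((C−V)·d_A)·d_A = V + 6.6132·d_A = (-32.6038,-1.9621)
T_B = V + ((C−V)·d_B)·d_B = V + 6.6132·d_B = (-22.0147,4.2981)
sweep = 180° − θ = 43.1157°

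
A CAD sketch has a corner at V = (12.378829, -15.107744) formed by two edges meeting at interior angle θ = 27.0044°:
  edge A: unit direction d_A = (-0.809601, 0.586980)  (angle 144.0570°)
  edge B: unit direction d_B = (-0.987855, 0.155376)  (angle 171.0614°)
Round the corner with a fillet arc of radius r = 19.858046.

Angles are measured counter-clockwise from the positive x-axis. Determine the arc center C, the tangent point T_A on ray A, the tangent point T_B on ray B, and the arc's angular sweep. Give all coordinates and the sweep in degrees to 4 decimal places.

bisector direction at 157.5592° = (-0.924274,0.381729)
center distance |VC| = r/sin(θ/2) = 19.858046/sin(13.5022°) = 85.051466
C = V + |VC|·bis = (-66.2321,17.3588)
T_A = V + ((C−V)·d_A)·d_A = V + 82.7007·d_A = (-54.5758,33.4359)
T_B = V + ((C−V)·d_B)·d_B = V + 82.7007·d_B = (-69.3175,-2.2580)
sweep = 180° − θ = 152.9956°

center=(-66.2321,17.3588) T_A=(-54.5758,33.4359) T_B=(-69.3175,-2.2580) sweep=152.9956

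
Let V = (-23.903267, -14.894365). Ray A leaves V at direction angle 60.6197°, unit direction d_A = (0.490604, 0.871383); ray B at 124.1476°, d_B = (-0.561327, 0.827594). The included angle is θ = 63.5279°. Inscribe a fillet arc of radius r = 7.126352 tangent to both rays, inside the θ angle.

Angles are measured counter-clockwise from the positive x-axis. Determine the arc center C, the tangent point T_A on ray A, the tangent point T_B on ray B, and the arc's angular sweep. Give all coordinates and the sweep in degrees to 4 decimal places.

center=(-24.4663,-1.3687) T_A=(-18.2565,-4.8649) T_B=(-30.3640,-5.3689) sweep=116.4721

bisector direction at 92.3837° = (-0.041591,0.999135)
center distance |VC| = r/sin(θ/2) = 7.126352/sin(31.7640°) = 13.537364
C = V + |VC|·bis = (-24.4663,-1.3687)
T_A = V + ((C−V)·d_A)·d_A = V + 11.5098·d_A = (-18.2565,-4.8649)
T_B = V + ((C−V)·d_B)·d_B = V + 11.5098·d_B = (-30.3640,-5.3689)
sweep = 180° − θ = 116.4721°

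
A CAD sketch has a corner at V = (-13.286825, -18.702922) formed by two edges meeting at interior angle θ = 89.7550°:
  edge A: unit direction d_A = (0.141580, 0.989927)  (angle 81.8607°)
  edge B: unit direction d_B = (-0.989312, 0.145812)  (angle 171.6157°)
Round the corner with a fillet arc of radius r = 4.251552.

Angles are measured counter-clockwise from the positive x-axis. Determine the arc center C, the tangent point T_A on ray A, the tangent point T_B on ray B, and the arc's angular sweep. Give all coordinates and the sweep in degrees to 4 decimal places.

center=(-16.8910,-13.8742) T_A=(-12.6823,-14.4762) T_B=(-17.5110,-18.0803) sweep=90.2450

bisector direction at 126.7382° = (-0.598160,0.801377)
center distance |VC| = r/sin(θ/2) = 4.251552/sin(44.8775°) = 6.025499
C = V + |VC|·bis = (-16.8910,-13.8742)
T_A = V + ((C−V)·d_A)·d_A = V + 4.2698·d_A = (-12.6823,-14.4762)
T_B = V + ((C−V)·d_B)·d_B = V + 4.2698·d_B = (-17.5110,-18.0803)
sweep = 180° − θ = 90.2450°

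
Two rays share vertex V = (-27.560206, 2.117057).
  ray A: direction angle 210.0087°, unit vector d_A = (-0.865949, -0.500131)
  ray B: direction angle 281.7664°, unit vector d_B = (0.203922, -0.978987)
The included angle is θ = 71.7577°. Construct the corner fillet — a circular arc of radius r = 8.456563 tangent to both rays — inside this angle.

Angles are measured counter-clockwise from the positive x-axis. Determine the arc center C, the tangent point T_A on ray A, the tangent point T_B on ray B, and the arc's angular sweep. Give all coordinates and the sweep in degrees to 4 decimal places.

bisector direction at 245.8876° = (-0.408529,-0.912745)
center distance |VC| = r/sin(θ/2) = 8.456563/sin(35.8788°) = 14.429190
C = V + |VC|·bis = (-33.4549,-11.0531)
T_A = V + ((C−V)·d_A)·d_A = V + 11.6914·d_A = (-37.6843,-3.7302)
T_B = V + ((C−V)·d_B)·d_B = V + 11.6914·d_B = (-25.1761,-9.3286)
sweep = 180° − θ = 108.2423°

center=(-33.4549,-11.0531) T_A=(-37.6843,-3.7302) T_B=(-25.1761,-9.3286) sweep=108.2423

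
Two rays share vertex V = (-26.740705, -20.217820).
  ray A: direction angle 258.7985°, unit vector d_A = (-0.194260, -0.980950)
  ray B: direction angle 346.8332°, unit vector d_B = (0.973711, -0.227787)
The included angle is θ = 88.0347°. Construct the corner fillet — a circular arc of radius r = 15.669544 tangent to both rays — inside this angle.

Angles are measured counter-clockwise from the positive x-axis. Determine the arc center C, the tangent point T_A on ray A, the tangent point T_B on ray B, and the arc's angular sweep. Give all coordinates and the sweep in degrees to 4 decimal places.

center=(-14.5199,-39.1693) T_A=(-29.8909,-36.1254) T_B=(-10.9506,-23.9117) sweep=91.9653

bisector direction at 302.8159° = (0.541941,-0.840417)
center distance |VC| = r/sin(θ/2) = 15.669544/sin(44.0174°) = 22.550124
C = V + |VC|·bis = (-14.5199,-39.1693)
T_A = V + ((C−V)·d_A)·d_A = V + 16.2165·d_A = (-29.8909,-36.1254)
T_B = V + ((C−V)·d_B)·d_B = V + 16.2165·d_B = (-10.9506,-23.9117)
sweep = 180° − θ = 91.9653°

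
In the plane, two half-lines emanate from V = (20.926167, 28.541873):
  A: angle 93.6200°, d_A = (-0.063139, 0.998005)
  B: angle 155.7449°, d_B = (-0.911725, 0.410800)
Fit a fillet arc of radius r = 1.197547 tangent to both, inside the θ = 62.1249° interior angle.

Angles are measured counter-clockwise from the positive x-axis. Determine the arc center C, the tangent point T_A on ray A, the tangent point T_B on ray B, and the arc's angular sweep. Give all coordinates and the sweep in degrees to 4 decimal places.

bisector direction at 124.6825° = (-0.569028,0.822318)
center distance |VC| = r/sin(θ/2) = 1.197547/sin(31.0624°) = 2.320953
C = V + |VC|·bis = (19.6055,30.4504)
T_A = V + ((C−V)·d_A)·d_A = V + 1.9881·d_A = (20.8006,30.5260)
T_B = V + ((C−V)·d_B)·d_B = V + 1.9881·d_B = (19.1135,29.3586)
sweep = 180° − θ = 117.8751°

center=(19.6055,30.4504) T_A=(20.8006,30.5260) T_B=(19.1135,29.3586) sweep=117.8751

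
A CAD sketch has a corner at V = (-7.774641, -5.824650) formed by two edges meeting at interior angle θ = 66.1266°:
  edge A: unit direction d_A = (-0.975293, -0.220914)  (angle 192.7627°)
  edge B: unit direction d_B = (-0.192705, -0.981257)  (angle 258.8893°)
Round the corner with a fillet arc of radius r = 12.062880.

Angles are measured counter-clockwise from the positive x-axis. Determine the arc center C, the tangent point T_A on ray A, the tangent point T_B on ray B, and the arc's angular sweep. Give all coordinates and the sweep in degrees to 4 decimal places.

center=(-23.1823,-21.6831) T_A=(-25.8472,-9.9183) T_B=(-11.3455,-24.0077) sweep=113.8734

bisector direction at 225.8260° = (-0.696840,-0.717227)
center distance |VC| = r/sin(θ/2) = 12.062880/sin(33.0633°) = 22.110792
C = V + |VC|·bis = (-23.1823,-21.6831)
T_A = V + ((C−V)·d_A)·d_A = V + 18.5304·d_A = (-25.8472,-9.9183)
T_B = V + ((C−V)·d_B)·d_B = V + 18.5304·d_B = (-11.3455,-24.0077)
sweep = 180° − θ = 113.8734°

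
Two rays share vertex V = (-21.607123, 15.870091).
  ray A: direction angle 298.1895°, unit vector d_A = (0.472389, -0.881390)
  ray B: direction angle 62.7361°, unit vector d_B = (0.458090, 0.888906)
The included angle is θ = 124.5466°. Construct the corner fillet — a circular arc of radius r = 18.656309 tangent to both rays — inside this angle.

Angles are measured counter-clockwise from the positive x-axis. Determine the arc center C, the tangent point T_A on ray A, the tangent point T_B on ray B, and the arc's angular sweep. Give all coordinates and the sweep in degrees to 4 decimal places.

center=(-0.5314,16.0403) T_A=(-16.9749,7.2273) T_B=(-17.1152,24.5866) sweep=55.4534

bisector direction at 0.4628° = (0.999967,0.008077)
center distance |VC| = r/sin(θ/2) = 18.656309/sin(62.2733°) = 21.076362
C = V + |VC|·bis = (-0.5314,16.0403)
T_A = V + ((C−V)·d_A)·d_A = V + 9.8059·d_A = (-16.9749,7.2273)
T_B = V + ((C−V)·d_B)·d_B = V + 9.8059·d_B = (-17.1152,24.5866)
sweep = 180° − θ = 55.4534°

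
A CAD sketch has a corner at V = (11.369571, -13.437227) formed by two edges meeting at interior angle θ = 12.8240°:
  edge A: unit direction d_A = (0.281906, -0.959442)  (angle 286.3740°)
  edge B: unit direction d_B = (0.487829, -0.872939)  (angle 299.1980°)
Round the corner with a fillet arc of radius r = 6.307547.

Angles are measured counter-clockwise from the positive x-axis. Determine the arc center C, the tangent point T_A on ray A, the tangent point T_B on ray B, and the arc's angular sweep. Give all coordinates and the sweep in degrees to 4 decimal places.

bisector direction at 292.7860° = (0.387290,-0.921958)
center distance |VC| = r/sin(θ/2) = 6.307547/sin(6.4120°) = 56.480237
C = V + |VC|·bis = (33.2438,-65.5096)
T_A = V + ((C−V)·d_A)·d_A = V + 56.1269·d_A = (27.1921,-67.2878)
T_B = V + ((C−V)·d_B)·d_B = V + 56.1269·d_B = (38.7499,-62.4326)
sweep = 180° − θ = 167.1760°

center=(33.2438,-65.5096) T_A=(27.1921,-67.2878) T_B=(38.7499,-62.4326) sweep=167.1760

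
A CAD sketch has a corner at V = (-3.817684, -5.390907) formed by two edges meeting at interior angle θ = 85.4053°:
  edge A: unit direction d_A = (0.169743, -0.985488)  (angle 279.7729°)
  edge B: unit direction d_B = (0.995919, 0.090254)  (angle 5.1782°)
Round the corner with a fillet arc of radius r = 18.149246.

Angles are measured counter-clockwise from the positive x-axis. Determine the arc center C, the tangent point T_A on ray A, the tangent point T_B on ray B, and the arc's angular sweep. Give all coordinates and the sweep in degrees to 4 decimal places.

bisector direction at 322.4755° = (0.793093,-0.609100)
center distance |VC| = r/sin(θ/2) = 18.149246/sin(42.7026°) = 26.761156
C = V + |VC|·bis = (17.4064,-21.6911)
T_A = V + ((C−V)·d_A)·d_A = V + 19.6663·d_A = (-0.4795,-24.7718)
T_B = V + ((C−V)·d_B)·d_B = V + 19.6663·d_B = (15.7684,-3.6159)
sweep = 180° − θ = 94.5947°

center=(17.4064,-21.6911) T_A=(-0.4795,-24.7718) T_B=(15.7684,-3.6159) sweep=94.5947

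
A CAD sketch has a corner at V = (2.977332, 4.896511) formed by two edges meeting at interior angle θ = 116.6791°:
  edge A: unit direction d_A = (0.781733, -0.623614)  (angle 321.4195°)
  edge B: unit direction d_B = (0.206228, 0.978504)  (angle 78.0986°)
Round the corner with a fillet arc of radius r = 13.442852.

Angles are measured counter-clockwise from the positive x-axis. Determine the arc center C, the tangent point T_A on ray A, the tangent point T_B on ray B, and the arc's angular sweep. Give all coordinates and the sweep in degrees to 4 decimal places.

bisector direction at 19.7591° = (0.941123,0.338065)
center distance |VC| = r/sin(θ/2) = 13.442852/sin(58.3396°) = 15.793314
C = V + |VC|·bis = (17.8408,10.2357)
T_A = V + ((C−V)·d_A)·d_A = V + 8.2897·d_A = (9.4576,-0.2730)
T_B = V + ((C−V)·d_B)·d_B = V + 8.2897·d_B = (4.6869,13.0080)
sweep = 180° − θ = 63.3209°

center=(17.8408,10.2357) T_A=(9.4576,-0.2730) T_B=(4.6869,13.0080) sweep=63.3209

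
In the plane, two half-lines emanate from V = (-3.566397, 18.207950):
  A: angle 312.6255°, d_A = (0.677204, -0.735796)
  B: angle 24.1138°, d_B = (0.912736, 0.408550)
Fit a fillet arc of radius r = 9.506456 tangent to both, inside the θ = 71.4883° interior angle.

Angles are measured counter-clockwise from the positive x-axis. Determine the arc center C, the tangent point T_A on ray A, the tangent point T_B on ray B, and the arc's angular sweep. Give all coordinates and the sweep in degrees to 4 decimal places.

bisector direction at 348.3696° = (0.979469,-0.201597)
center distance |VC| = r/sin(θ/2) = 9.506456/sin(35.7441°) = 16.273530
C = V + |VC|·bis = (12.3730,14.9273)
T_A = V + ((C−V)·d_A)·d_A = V + 13.2081·d_A = (5.3782,8.4895)
T_B = V + ((C−V)·d_B)·d_B = V + 13.2081·d_B = (8.4891,23.6041)
sweep = 180° − θ = 108.5117°

center=(12.3730,14.9273) T_A=(5.3782,8.4895) T_B=(8.4891,23.6041) sweep=108.5117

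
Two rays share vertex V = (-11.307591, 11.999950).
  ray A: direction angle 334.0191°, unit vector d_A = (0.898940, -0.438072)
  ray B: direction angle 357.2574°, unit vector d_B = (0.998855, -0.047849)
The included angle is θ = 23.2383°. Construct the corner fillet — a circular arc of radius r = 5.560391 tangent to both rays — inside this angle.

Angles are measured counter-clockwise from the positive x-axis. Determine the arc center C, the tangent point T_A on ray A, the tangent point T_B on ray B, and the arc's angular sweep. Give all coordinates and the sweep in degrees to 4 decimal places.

center=(15.4376,5.1520) T_A=(13.0017,0.1535) T_B=(15.7037,10.7060) sweep=156.7617

bisector direction at 345.6382° = (0.968749,-0.248043)
center distance |VC| = r/sin(θ/2) = 5.560391/sin(11.6191°) = 27.607966
C = V + |VC|·bis = (15.4376,5.1520)
T_A = V + ((C−V)·d_A)·d_A = V + 27.0422·d_A = (13.0017,0.1535)
T_B = V + ((C−V)·d_B)·d_B = V + 27.0422·d_B = (15.7037,10.7060)
sweep = 180° − θ = 156.7617°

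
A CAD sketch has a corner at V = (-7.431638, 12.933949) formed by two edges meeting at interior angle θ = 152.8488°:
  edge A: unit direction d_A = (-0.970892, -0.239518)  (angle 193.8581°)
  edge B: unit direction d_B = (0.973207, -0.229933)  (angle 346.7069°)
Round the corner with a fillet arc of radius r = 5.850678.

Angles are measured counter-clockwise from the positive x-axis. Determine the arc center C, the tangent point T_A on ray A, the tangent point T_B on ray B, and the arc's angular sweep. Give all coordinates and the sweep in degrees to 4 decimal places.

bisector direction at 270.2825° = (0.004931,-0.999988)
center distance |VC| = r/sin(θ/2) = 5.850678/sin(76.4244°) = 6.018838
C = V + |VC|·bis = (-7.4020,6.9152)
T_A = V + ((C−V)·d_A)·d_A = V + 1.4128·d_A = (-8.8033,12.5956)
T_B = V + ((C−V)·d_B)·d_B = V + 1.4128·d_B = (-6.0567,12.6091)
sweep = 180° − θ = 27.1512°

center=(-7.4020,6.9152) T_A=(-8.8033,12.5956) T_B=(-6.0567,12.6091) sweep=27.1512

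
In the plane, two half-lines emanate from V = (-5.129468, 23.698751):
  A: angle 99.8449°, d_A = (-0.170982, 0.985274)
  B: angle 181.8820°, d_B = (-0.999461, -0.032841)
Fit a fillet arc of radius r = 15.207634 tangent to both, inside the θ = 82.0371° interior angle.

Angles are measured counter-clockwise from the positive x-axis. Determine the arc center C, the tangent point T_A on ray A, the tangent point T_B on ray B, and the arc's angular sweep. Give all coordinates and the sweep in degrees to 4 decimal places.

bisector direction at 140.8635° = (-0.775644,0.631171)
center distance |VC| = r/sin(θ/2) = 15.207634/sin(41.0185°) = 23.171654
C = V + |VC|·bis = (-23.1024,38.3240)
T_A = V + ((C−V)·d_A)·d_A = V + 17.4829·d_A = (-8.1187,40.9242)
T_B = V + ((C−V)·d_B)·d_B = V + 17.4829·d_B = (-22.6030,23.1246)
sweep = 180° − θ = 97.9629°

center=(-23.1024,38.3240) T_A=(-8.1187,40.9242) T_B=(-22.6030,23.1246) sweep=97.9629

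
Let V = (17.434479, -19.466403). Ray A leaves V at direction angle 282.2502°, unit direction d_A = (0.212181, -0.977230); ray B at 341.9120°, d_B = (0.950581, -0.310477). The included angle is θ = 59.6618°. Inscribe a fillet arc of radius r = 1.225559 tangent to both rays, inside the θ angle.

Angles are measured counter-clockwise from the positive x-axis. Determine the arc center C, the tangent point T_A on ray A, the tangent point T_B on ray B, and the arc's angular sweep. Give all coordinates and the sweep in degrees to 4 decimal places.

center=(19.0856,-21.2950) T_A=(17.8880,-21.5550) T_B=(19.4661,-20.1300) sweep=120.3382

bisector direction at 312.0811° = (0.670182,-0.742197)
center distance |VC| = r/sin(θ/2) = 1.225559/sin(29.8309°) = 2.463723
C = V + |VC|·bis = (19.0856,-21.2950)
T_A = V + ((C−V)·d_A)·d_A = V + 2.1373·d_A = (17.8880,-21.5550)
T_B = V + ((C−V)·d_B)·d_B = V + 2.1373·d_B = (19.4661,-20.1300)
sweep = 180° − θ = 120.3382°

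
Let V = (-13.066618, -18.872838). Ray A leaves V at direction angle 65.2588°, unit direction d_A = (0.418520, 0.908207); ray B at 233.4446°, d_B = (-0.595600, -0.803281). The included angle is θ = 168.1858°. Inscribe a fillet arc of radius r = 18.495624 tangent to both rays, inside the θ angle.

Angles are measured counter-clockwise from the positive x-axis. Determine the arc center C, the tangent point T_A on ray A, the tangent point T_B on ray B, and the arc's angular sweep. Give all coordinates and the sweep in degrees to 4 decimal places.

bisector direction at 149.3517° = (-0.860313,0.509767)
center distance |VC| = r/sin(θ/2) = 18.495624/sin(84.0929°) = 18.594359
C = V + |VC|·bis = (-29.0636,-9.3941)
T_A = V + ((C−V)·d_A)·d_A = V + 1.9137·d_A = (-12.2657,-17.1348)
T_B = V + ((C−V)·d_B)·d_B = V + 1.9137·d_B = (-14.2064,-20.4100)
sweep = 180° − θ = 11.8142°

center=(-29.0636,-9.3941) T_A=(-12.2657,-17.1348) T_B=(-14.2064,-20.4100) sweep=11.8142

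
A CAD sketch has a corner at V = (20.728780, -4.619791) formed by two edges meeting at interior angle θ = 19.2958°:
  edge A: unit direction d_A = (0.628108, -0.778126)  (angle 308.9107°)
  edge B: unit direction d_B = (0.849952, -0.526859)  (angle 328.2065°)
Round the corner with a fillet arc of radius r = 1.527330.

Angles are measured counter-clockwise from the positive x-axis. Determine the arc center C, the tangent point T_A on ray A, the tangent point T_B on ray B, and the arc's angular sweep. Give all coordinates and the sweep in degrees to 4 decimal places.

bisector direction at 318.5586° = (0.749633,-0.661854)
center distance |VC| = r/sin(θ/2) = 1.527330/sin(9.6479°) = 9.113328
C = V + |VC|·bis = (27.5604,-10.6515)
T_A = V + ((C−V)·d_A)·d_A = V + 8.9844·d_A = (26.3720,-11.6108)
T_B = V + ((C−V)·d_B)·d_B = V + 8.9844·d_B = (28.3651,-9.3533)
sweep = 180° − θ = 160.7042°

center=(27.5604,-10.6515) T_A=(26.3720,-11.6108) T_B=(28.3651,-9.3533) sweep=160.7042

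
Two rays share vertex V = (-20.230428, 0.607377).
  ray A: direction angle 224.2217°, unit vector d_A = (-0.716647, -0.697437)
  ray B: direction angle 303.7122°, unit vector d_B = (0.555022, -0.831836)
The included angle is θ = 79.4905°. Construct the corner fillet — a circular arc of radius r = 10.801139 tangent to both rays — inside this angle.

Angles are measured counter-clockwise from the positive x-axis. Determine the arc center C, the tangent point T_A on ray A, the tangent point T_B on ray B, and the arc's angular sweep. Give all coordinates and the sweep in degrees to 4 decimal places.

center=(-22.0059,-16.1923) T_A=(-29.5391,-8.4517) T_B=(-13.0212,-10.1975) sweep=100.5095

bisector direction at 263.9669° = (-0.105102,-0.994461)
center distance |VC| = r/sin(θ/2) = 10.801139/sin(39.7452°) = 16.893270
C = V + |VC|·bis = (-22.0059,-16.1923)
T_A = V + ((C−V)·d_A)·d_A = V + 12.9891·d_A = (-29.5391,-8.4517)
T_B = V + ((C−V)·d_B)·d_B = V + 12.9891·d_B = (-13.0212,-10.1975)
sweep = 180° − θ = 100.5095°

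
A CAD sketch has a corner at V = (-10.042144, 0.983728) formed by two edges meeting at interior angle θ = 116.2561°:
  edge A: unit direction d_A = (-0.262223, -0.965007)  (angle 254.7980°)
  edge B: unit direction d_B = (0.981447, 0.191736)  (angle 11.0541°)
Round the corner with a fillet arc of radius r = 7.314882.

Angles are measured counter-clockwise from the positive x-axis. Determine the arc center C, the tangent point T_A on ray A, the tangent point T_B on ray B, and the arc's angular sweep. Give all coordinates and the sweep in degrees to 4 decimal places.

bisector direction at 312.9261° = (0.681054,-0.732233)
center distance |VC| = r/sin(θ/2) = 7.314882/sin(58.1281°) = 8.613543
C = V + |VC|·bis = (-4.1759,-5.3234)
T_A = V + ((C−V)·d_A)·d_A = V + 4.5481·d_A = (-11.2348,-3.4053)
T_B = V + ((C−V)·d_B)·d_B = V + 4.5481·d_B = (-5.5784,1.8558)
sweep = 180° − θ = 63.7439°

center=(-4.1759,-5.3234) T_A=(-11.2348,-3.4053) T_B=(-5.5784,1.8558) sweep=63.7439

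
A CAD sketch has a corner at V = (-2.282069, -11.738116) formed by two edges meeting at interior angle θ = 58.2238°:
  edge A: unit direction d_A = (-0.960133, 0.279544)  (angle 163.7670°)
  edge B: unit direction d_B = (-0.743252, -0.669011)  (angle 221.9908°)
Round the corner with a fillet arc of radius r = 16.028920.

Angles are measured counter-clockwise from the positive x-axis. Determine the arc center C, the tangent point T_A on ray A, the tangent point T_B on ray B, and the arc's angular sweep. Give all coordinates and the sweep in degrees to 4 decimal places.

bisector direction at 192.8789° = (-0.974843,-0.222891)
center distance |VC| = r/sin(θ/2) = 16.028920/sin(29.1119°) = 32.946279
C = V + |VC|·bis = (-34.3995,-19.0815)
T_A = V + ((C−V)·d_A)·d_A = V + 28.7842·d_A = (-29.9187,-3.6917)
T_B = V + ((C−V)·d_B)·d_B = V + 28.7842·d_B = (-23.6760,-30.9951)
sweep = 180° − θ = 121.7762°

center=(-34.3995,-19.0815) T_A=(-29.9187,-3.6917) T_B=(-23.6760,-30.9951) sweep=121.7762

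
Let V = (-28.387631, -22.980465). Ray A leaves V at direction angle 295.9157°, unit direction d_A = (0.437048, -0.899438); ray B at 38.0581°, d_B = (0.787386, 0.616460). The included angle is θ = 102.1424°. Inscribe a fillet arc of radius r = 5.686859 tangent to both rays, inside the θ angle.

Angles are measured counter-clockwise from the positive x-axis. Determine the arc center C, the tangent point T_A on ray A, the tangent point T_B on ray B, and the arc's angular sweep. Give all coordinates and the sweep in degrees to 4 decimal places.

bisector direction at 346.9869° = (0.974319,-0.225174)
center distance |VC| = r/sin(θ/2) = 5.686859/sin(51.0712°) = 7.310270
C = V + |VC|·bis = (-21.2651,-24.6265)
T_A = V + ((C−V)·d_A)·d_A = V + 4.5934·d_A = (-26.3801,-27.1120)
T_B = V + ((C−V)·d_B)·d_B = V + 4.5934·d_B = (-24.7708,-20.1488)
sweep = 180° − θ = 77.8576°

center=(-21.2651,-24.6265) T_A=(-26.3801,-27.1120) T_B=(-24.7708,-20.1488) sweep=77.8576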